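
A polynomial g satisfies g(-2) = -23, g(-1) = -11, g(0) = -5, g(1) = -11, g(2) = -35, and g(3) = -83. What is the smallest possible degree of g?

3

Forward differences of the values at x = -2, -1, 0, 1, 2, 3:
  g  : -23  -11  -5  -11  -35  -83
  Δ  : 12  6  -6  -24  -48
  Δ^2: -6  -12  -18  -24
  Δ^3: -6  -6  -6
  Δ^4: 0  0
  Δ^5: 0
The third differences are constant (-6) and nonzero, while all higher differences vanish, so the minimal degree is 3.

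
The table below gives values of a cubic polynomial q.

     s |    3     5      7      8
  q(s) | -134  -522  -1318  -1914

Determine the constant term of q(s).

Write q(s) = as^3 + bs^2 + cs + d. Substituting each data point gives a linear system:
  27a + 9b + 3c + d = -134
  125a + 25b + 5c + d = -522
  343a + 49b + 7c + d = -1318
  512a + 64b + 8c + d = -1914
Solving the system yields a = -3, b = -6, c = 1, d = -2.
So q(s) = -3s^3 - 6s^2 + s - 2.
The constant term is -2.

-2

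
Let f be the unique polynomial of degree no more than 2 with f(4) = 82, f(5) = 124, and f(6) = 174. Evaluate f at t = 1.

4

Using the Lagrange interpolation formula with nodes 4, 5, 6:
  L_0(t) = (t - 5)(t - 6) / 2
  L_1(t) = (t - 4)(t - 6) / -1
  L_2(t) = (t - 4)(t - 5) / 2
Then f(t) = 82·L_0(t) + 124·L_1(t) + 174·L_2(t).
Expanding and collecting terms gives f(t) = 4t^2 + 6t - 6.
Evaluating at t = 1: f(1) = 4.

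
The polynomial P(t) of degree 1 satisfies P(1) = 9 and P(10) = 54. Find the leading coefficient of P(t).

5

Write P(t) = at + b. Substituting each data point gives a linear system:
  a + b = 9
  10a + b = 54
Solving the system yields a = 5, b = 4.
So P(t) = 5t + 4.
The leading coefficient is 5.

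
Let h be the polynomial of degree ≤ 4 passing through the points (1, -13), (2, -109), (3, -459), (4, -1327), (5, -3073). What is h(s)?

h(s) = -4s^4 - 4s^3 - 3s^2 + s - 3

Write h(s) = as^4 + bs^3 + cs^2 + ds + e. Substituting each data point gives a linear system:
  a + b + c + d + e = -13
  16a + 8b + 4c + 2d + e = -109
  81a + 27b + 9c + 3d + e = -459
  256a + 64b + 16c + 4d + e = -1327
  625a + 125b + 25c + 5d + e = -3073
Solving the system yields a = -4, b = -4, c = -3, d = 1, e = -3.
So h(s) = -4s⁴ - 4s³ - 3s² + s - 3.
Check: h(2) = -109. ✓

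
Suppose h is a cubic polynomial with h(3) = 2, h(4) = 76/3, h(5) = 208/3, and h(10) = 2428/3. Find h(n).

Write h(n) = an^3 + bn^2 + cn + d. Substituting each data point gives a linear system:
  27a + 9b + 3c + d = 2
  64a + 16b + 4c + d = 76/3
  125a + 25b + 5c + d = 208/3
  1000a + 100b + 10c + d = 2428/3
Solving the system yields a = 1, b = -5/3, c = -2, d = -4.
So h(n) = n³ - (5/3)n² - 2n - 4.
Check: h(10) = 2428/3. ✓

h(n) = n^3 - (5/3)n^2 - 2n - 4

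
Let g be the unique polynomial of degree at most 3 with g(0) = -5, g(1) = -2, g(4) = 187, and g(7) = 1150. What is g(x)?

g(x) = 4x^3 - 5x^2 + 4x - 5

Write g(x) = ax^3 + bx^2 + cx + d. Substituting each data point gives a linear system:
  d = -5
  a + b + c + d = -2
  64a + 16b + 4c + d = 187
  343a + 49b + 7c + d = 1150
Solving the system yields a = 4, b = -5, c = 4, d = -5.
So g(x) = 4x^3 - 5x^2 + 4x - 5.
Check: g(0) = -5. ✓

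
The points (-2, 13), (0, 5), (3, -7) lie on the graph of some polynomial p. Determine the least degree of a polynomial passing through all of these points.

1

Divided differences on the nodes -2, 0, 3:
  order 0: 13  5  -7
  order 1: -4  -4
  order 2: 0
The order-1 divided differences are all -4 (nonzero) and every higher order vanishes, so the data lies on a polynomial of degree exactly 1.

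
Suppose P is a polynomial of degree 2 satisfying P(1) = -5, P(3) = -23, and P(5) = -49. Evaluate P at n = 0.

1

Write P(n) = an^2 + bn + c. Substituting each data point gives a linear system:
  a + b + c = -5
  9a + 3b + c = -23
  25a + 5b + c = -49
Solving the system yields a = -1, b = -5, c = 1.
So P(n) = -n² - 5n + 1.
Then P(0) = 1.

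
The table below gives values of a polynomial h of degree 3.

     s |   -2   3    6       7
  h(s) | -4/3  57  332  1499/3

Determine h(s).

Write h(s) = as^3 + bs^2 + cs + d. Substituting each data point gives a linear system:
  -8a + 4b - 2c + d = -4/3
  27a + 9b + 3c + d = 57
  216a + 36b + 6c + d = 332
  343a + 49b + 7c + d = 1499/3
Solving the system yields a = 1, b = 3, c = 5/3, d = -2.
So h(s) = s^3 + 3s^2 + (5/3)s - 2.
Check: h(7) = 1499/3. ✓

h(s) = s^3 + 3s^2 + (5/3)s - 2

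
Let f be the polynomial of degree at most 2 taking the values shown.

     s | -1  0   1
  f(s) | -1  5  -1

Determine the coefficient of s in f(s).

0

Write f(s) = as^2 + bs + c. Substituting each data point gives a linear system:
  a - b + c = -1
  c = 5
  a + b + c = -1
Solving the system yields a = -6, b = 0, c = 5.
So f(s) = -6s^2 + 5.
The coefficient of s is 0.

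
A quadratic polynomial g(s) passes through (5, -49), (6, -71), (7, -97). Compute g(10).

Using the Lagrange interpolation formula with nodes 5, 6, 7:
  L_0(s) = (s - 6)(s - 7) / 2
  L_1(s) = (s - 5)(s - 7) / -1
  L_2(s) = (s - 5)(s - 6) / 2
Then g(s) = -49·L_0(s) - 71·L_1(s) - 97·L_2(s).
Expanding and collecting terms gives g(s) = -2s^2 + 1.
Evaluating at s = 10: g(10) = -199.

-199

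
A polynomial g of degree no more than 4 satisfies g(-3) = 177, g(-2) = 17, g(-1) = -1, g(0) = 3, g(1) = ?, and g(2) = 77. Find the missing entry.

The 5 known points determine the degree-4 polynomial uniquely.
Write g(x) = ax^4 + bx^3 + cx^2 + dx + e. Substituting each data point gives a linear system:
  81a - 27b + 9c - 3d + e = 177
  16a - 8b + 4c - 2d + e = 17
  a - b + c - d + e = -1
  e = 3
  16a + 8b + 4c + 2d + e = 77
Solving the system yields a = 4, b = 4, c = -5, d = -1, e = 3.
So g(x) = 4x^4 + 4x^3 - 5x^2 - x + 3.
Then g(1) = 5.

5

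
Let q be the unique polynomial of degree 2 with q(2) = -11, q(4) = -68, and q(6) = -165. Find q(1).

5/2

Forward differences of the values at u = 2, 4, 6:
  q  : -11  -68  -165
  Δ  : -57  -97
  Δ^2: -40
The second differences are constant, confirming degree 2.
Interpolating (Newton forward form) and evaluating at u = 1 gives q(1) = 5/2.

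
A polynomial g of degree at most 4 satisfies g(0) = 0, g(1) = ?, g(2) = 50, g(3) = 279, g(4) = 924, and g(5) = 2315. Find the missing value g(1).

The 5 known points determine the degree-4 polynomial uniquely.
Write g(x) = ax^4 + bx^3 + cx^2 + dx + e. Substituting each data point gives a linear system:
  e = 0
  16a + 8b + 4c + 2d + e = 50
  81a + 27b + 9c + 3d + e = 279
  256a + 64b + 16c + 4d + e = 924
  625a + 125b + 25c + 5d + e = 2315
Solving the system yields a = 4, b = -1, c = -3, d = 3, e = 0.
So g(x) = 4x^4 - x^3 - 3x^2 + 3x.
Then g(1) = 3.

3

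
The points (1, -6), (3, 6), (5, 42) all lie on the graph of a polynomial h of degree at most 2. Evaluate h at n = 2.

-3

Write h(n) = an^2 + bn + c. Substituting each data point gives a linear system:
  a + b + c = -6
  9a + 3b + c = 6
  25a + 5b + c = 42
Solving the system yields a = 3, b = -6, c = -3.
So h(n) = 3n² - 6n - 3.
Then h(2) = -3.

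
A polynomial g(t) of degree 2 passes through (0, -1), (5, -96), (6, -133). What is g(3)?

-40

Using the Lagrange interpolation formula with nodes 0, 5, 6:
  L_0(t) = (t - 5)(t - 6) / 30
  L_1(t) = t(t - 6) / -5
  L_2(t) = t(t - 5) / 6
Then g(t) = -1·L_0(t) - 96·L_1(t) - 133·L_2(t).
Expanding and collecting terms gives g(t) = -3t^2 - 4t - 1.
Evaluating at t = 3: g(3) = -40.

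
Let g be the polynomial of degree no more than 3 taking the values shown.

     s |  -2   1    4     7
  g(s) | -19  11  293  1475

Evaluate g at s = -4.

Using the Lagrange interpolation formula with nodes -2, 1, 4, 7:
  L_0(s) = (s - 1)(s - 4)(s - 7) / -162
  L_1(s) = (s + 2)(s - 4)(s - 7) / 54
  L_2(s) = (s + 2)(s - 1)(s - 7) / -54
  L_3(s) = (s + 2)(s - 1)(s - 4) / 162
Then g(s) = -19·L_0(s) + 11·L_1(s) + 293·L_2(s) + 1475·L_3(s).
Expanding and collecting terms gives g(s) = 4s^3 + 2s^2 + 5.
Evaluating at s = -4: g(-4) = -219.

-219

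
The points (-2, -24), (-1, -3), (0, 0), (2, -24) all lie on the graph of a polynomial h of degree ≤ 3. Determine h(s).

h(s) = s^3 - 6s^2 - 4s

Write h(s) = as^3 + bs^2 + cs + d. Substituting each data point gives a linear system:
  -8a + 4b - 2c + d = -24
  -a + b - c + d = -3
  d = 0
  8a + 4b + 2c + d = -24
Solving the system yields a = 1, b = -6, c = -4, d = 0.
So h(s) = s³ - 6s² - 4s.
Check: h(-2) = -24. ✓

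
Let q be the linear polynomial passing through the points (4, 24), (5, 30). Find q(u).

q(u) = 6u

Write q(u) = au + b. Substituting each data point gives a linear system:
  4a + b = 24
  5a + b = 30
Solving the system yields a = 6, b = 0.
So q(u) = 6u.
Check: q(4) = 24. ✓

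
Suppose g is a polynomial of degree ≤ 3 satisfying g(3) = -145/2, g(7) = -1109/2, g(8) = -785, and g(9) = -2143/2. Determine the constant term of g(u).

-5

Write g(u) = au^3 + bu^2 + cu + d. Substituting each data point gives a linear system:
  27a + 9b + 3c + d = -145/2
  343a + 49b + 7c + d = -1109/2
  512a + 64b + 8c + d = -785
  729a + 81b + 9c + d = -2143/2
Solving the system yields a = -1, b = -4, c = -3/2, d = -5.
So g(u) = -u^3 - 4u^2 - (3/2)u - 5.
The constant term is -5.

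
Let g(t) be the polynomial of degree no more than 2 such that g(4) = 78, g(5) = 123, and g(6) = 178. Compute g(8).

318

Forward differences of the values at t = 4, 5, 6:
  g  : 78  123  178
  Δ  : 45  55
  Δ^2: 10
The second differences are constant, confirming degree 2.
Interpolating (Newton forward form) and evaluating at t = 8 gives g(8) = 318.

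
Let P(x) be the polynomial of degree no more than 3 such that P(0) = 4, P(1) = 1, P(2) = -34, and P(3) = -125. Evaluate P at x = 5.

-571

Write P(x) = ax^3 + bx^2 + cx + d. Substituting each data point gives a linear system:
  d = 4
  a + b + c + d = 1
  8a + 4b + 2c + d = -34
  27a + 9b + 3c + d = -125
Solving the system yields a = -4, b = -4, c = 5, d = 4.
So P(x) = -4x^3 - 4x^2 + 5x + 4.
Then P(5) = -571.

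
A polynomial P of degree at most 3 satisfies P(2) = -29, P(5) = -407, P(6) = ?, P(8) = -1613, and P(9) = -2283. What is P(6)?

The 4 known points determine the degree-3 polynomial uniquely.
Write P(s) = as^3 + bs^2 + cs + d. Substituting each data point gives a linear system:
  8a + 4b + 2c + d = -29
  125a + 25b + 5c + d = -407
  512a + 64b + 8c + d = -1613
  729a + 81b + 9c + d = -2283
Solving the system yields a = -3, b = -1, c = -2, d = 3.
So P(s) = -3s^3 - s^2 - 2s + 3.
Then P(6) = -693.

-693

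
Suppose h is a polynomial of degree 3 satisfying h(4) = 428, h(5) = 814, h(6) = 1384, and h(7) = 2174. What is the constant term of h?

4

Write h(s) = as^3 + bs^2 + cs + d. Substituting each data point gives a linear system:
  64a + 16b + 4c + d = 428
  125a + 25b + 5c + d = 814
  216a + 36b + 6c + d = 1384
  343a + 49b + 7c + d = 2174
Solving the system yields a = 6, b = 2, c = 2, d = 4.
So h(s) = 6s³ + 2s² + 2s + 4.
The constant term is 4.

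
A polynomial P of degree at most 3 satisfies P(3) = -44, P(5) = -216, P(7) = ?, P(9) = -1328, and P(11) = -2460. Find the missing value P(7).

The 4 known points determine the degree-3 polynomial uniquely.
Write P(x) = ax^3 + bx^2 + cx + d. Substituting each data point gives a linear system:
  27a + 9b + 3c + d = -44
  125a + 25b + 5c + d = -216
  729a + 81b + 9c + d = -1328
  1331a + 121b + 11c + d = -2460
Solving the system yields a = -2, b = 2, c = -4, d = 4.
So P(x) = -2x^3 + 2x^2 - 4x + 4.
Then P(7) = -612.

-612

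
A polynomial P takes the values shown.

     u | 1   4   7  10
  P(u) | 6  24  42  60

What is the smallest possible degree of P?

Forward differences of the values at u = 1, 4, 7, 10:
  P  : 6  24  42  60
  Δ  : 18  18  18
  Δ^2: 0  0
  Δ^3: 0
The first differences are constant (18) and nonzero, while all higher differences vanish, so the minimal degree is 1.

1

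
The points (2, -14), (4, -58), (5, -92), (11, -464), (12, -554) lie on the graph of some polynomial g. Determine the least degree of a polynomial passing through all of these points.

2

Divided differences on the nodes 2, 4, 5, 11, 12:
  order 0: -14  -58  -92  -464  -554
  order 1: -22  -34  -62  -90
  order 2: -4  -4  -4
  order 3: 0  0
  order 4: 0
The order-2 divided differences are all -4 (nonzero) and every higher order vanishes, so the data lies on a polynomial of degree exactly 2.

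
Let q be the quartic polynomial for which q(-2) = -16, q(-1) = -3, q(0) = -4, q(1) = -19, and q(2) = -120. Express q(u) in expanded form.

Write q(u) = au^4 + bu^3 + cu^2 + du + e. Substituting each data point gives a linear system:
  16a - 8b + 4c - 2d + e = -16
  a - b + c - d + e = -3
  e = -4
  a + b + c + d + e = -19
  16a + 8b + 4c + 2d + e = -120
Solving the system yields a = -3, b = -6, c = -4, d = -2, e = -4.
So q(u) = -3u^4 - 6u^3 - 4u^2 - 2u - 4.
Check: q(2) = -120. ✓

q(u) = -3u^4 - 6u^3 - 4u^2 - 2u - 4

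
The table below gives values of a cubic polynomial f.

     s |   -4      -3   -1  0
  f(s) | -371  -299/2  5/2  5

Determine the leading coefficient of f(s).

Write f(s) = as^3 + bs^2 + cs + d. Substituting each data point gives a linear system:
  -64a + 16b - 4c + d = -371
  -27a + 9b - 3c + d = -299/2
  -a + b - c + d = 5/2
  d = 5
Solving the system yields a = 6, b = -1/2, c = -4, d = 5.
So f(s) = 6s^3 - (1/2)s^2 - 4s + 5.
The leading coefficient is 6.

6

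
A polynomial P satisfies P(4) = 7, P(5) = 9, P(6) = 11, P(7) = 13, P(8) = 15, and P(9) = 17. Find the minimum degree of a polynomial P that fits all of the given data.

Forward differences of the values at x = 4, 5, 6, 7, 8, 9:
  P  : 7  9  11  13  15  17
  Δ  : 2  2  2  2  2
  Δ^2: 0  0  0  0
  Δ^3: 0  0  0
  Δ^4: 0  0
  Δ^5: 0
The first differences are constant (2) and nonzero, while all higher differences vanish, so the minimal degree is 1.

1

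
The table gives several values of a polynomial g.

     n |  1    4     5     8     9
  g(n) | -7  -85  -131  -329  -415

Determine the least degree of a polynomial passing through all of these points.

2

Divided differences on the nodes 1, 4, 5, 8, 9:
  order 0: -7  -85  -131  -329  -415
  order 1: -26  -46  -66  -86
  order 2: -5  -5  -5
  order 3: 0  0
  order 4: 0
The order-2 divided differences are all -5 (nonzero) and every higher order vanishes, so the data lies on a polynomial of degree exactly 2.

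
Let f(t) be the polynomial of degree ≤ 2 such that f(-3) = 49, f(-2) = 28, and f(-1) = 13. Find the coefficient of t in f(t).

-6

Write f(t) = at^2 + bt + c. Substituting each data point gives a linear system:
  9a - 3b + c = 49
  4a - 2b + c = 28
  a - b + c = 13
Solving the system yields a = 3, b = -6, c = 4.
So f(t) = 3t^2 - 6t + 4.
The coefficient of t is -6.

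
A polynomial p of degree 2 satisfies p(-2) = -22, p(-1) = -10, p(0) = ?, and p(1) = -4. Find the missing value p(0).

The 3 known points determine the degree-2 polynomial uniquely.
Write p(s) = as^2 + bs + c. Substituting each data point gives a linear system:
  4a - 2b + c = -22
  a - b + c = -10
  a + b + c = -4
Solving the system yields a = -3, b = 3, c = -4.
So p(s) = -3s^2 + 3s - 4.
Then p(0) = -4.

-4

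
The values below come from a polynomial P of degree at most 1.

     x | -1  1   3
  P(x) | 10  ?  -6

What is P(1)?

2

The 2 known points determine the degree-1 polynomial uniquely.
Write P(x) = ax + b. Substituting each data point gives a linear system:
  -a + b = 10
  3a + b = -6
Solving the system yields a = -4, b = 6.
So P(x) = -4x + 6.
Then P(1) = 2.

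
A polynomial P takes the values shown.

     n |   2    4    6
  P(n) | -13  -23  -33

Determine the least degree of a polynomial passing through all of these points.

1

Forward differences of the values at n = 2, 4, 6:
  P  : -13  -23  -33
  Δ  : -10  -10
  Δ^2: 0
The first differences are constant (-10) and nonzero, while all higher differences vanish, so the minimal degree is 1.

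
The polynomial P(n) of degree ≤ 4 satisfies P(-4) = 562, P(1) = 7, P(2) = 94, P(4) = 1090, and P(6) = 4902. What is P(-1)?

-5

Write P(n) = an^4 + bn^3 + cn^2 + dn + e. Substituting each data point gives a linear system:
  256a - 64b + 16c - 4d + e = 562
  a + b + c + d + e = 7
  16a + 8b + 4c + 2d + e = 94
  256a + 64b + 16c + 4d + e = 1090
  1296a + 216b + 36c + 6d + e = 4902
Solving the system yields a = 3, b = 4, c = 4, d = 2, e = -6.
So P(n) = 3n^4 + 4n^3 + 4n^2 + 2n - 6.
Then P(-1) = -5.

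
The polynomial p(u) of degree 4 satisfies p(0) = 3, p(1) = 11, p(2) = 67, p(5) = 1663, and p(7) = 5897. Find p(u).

Using the Lagrange interpolation formula with nodes 0, 1, 2, 5, 7:
  L_0(u) = (u - 1)(u - 2)(u - 5)(u - 7) / 70
  L_1(u) = u(u - 2)(u - 5)(u - 7) / -24
  L_2(u) = u(u - 1)(u - 5)(u - 7) / 30
  L_3(u) = u(u - 1)(u - 2)(u - 7) / -120
  L_4(u) = u(u - 1)(u - 2)(u - 5) / 420
Then p(u) = 3·L_0(u) + 11·L_1(u) + 67·L_2(u) + 1663·L_3(u) + 5897·L_4(u).
Expanding and collecting terms gives p(u) = 2u⁴ + 3u³ + u² + 2u + 3.
Check: p(7) = 5897. ✓

p(u) = 2u^4 + 3u^3 + u^2 + 2u + 3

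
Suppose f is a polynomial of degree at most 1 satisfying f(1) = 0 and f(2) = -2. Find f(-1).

4

Using the Lagrange interpolation formula with nodes 1, 2:
  L_0(n) = (n - 2) / -1
  L_1(n) = (n - 1) / 1
Then f(n) = 0·L_0(n) - 2·L_1(n).
Expanding and collecting terms gives f(n) = -2n + 2.
Evaluating at n = -1: f(-1) = 4.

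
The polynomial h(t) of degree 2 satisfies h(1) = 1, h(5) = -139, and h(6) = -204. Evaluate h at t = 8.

-370

Using the Lagrange interpolation formula with nodes 1, 5, 6:
  L_0(t) = (t - 5)(t - 6) / 20
  L_1(t) = (t - 1)(t - 6) / -4
  L_2(t) = (t - 1)(t - 5) / 5
Then h(t) = 1·L_0(t) - 139·L_1(t) - 204·L_2(t).
Expanding and collecting terms gives h(t) = -6t^2 + t + 6.
Evaluating at t = 8: h(8) = -370.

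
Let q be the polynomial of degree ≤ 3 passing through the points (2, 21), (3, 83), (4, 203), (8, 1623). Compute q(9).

Using the Lagrange interpolation formula with nodes 2, 3, 4, 8:
  L_0(s) = (s - 3)(s - 4)(s - 8) / -12
  L_1(s) = (s - 2)(s - 4)(s - 8) / 5
  L_2(s) = (s - 2)(s - 3)(s - 8) / -8
  L_3(s) = (s - 2)(s - 3)(s - 4) / 120
Then q(s) = 21·L_0(s) + 83·L_1(s) + 203·L_2(s) + 1623·L_3(s).
Expanding and collecting terms gives q(s) = 3s^3 + 2s^2 - 5s - 1.
Evaluating at s = 9: q(9) = 2303.

2303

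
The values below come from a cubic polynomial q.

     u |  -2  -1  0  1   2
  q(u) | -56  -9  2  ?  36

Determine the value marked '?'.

The 4 known points determine the degree-3 polynomial uniquely.
Write q(u) = au^3 + bu^2 + cu + d. Substituting each data point gives a linear system:
  -8a + 4b - 2c + d = -56
  -a + b - c + d = -9
  d = 2
  8a + 4b + 2c + d = 36
Solving the system yields a = 5, b = -3, c = 3, d = 2.
So q(u) = 5u^3 - 3u^2 + 3u + 2.
Then q(1) = 7.

7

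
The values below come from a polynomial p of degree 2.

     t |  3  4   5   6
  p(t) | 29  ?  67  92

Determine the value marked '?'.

46

On equispaced nodes a degree-2 polynomial has vanishing third forward difference, so
  - p(3) + 3·p(4) - 3·p(5) + p(6) = 0.
Substituting the known values and solving for p(4):
  3·p(4) = 138
  p(4) = 46.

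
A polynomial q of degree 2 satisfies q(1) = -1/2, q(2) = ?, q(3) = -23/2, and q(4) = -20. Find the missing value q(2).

The 3 known points determine the degree-2 polynomial uniquely.
Write q(s) = as^2 + bs + c. Substituting each data point gives a linear system:
  a + b + c = -1/2
  9a + 3b + c = -23/2
  16a + 4b + c = -20
Solving the system yields a = -1, b = -3/2, c = 2.
So q(s) = -s² - (3/2)s + 2.
Then q(2) = -5.

-5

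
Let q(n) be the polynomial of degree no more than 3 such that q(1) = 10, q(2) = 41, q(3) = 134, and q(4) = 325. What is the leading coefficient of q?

6

Write q(n) = an^3 + bn^2 + cn + d. Substituting each data point gives a linear system:
  a + b + c + d = 10
  8a + 4b + 2c + d = 41
  27a + 9b + 3c + d = 134
  64a + 16b + 4c + d = 325
Solving the system yields a = 6, b = -5, c = 4, d = 5.
So q(n) = 6n³ - 5n² + 4n + 5.
The leading coefficient is 6.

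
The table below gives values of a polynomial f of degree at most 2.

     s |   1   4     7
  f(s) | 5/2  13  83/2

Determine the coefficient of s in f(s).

Write f(s) = as^2 + bs + c. Substituting each data point gives a linear system:
  a + b + c = 5/2
  16a + 4b + c = 13
  49a + 7b + c = 83/2
Solving the system yields a = 1, b = -3/2, c = 3.
So f(s) = s^2 - (3/2)s + 3.
The coefficient of s is -3/2.

-3/2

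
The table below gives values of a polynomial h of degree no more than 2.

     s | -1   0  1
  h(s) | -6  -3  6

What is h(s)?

h(s) = 3s^2 + 6s - 3

Write h(s) = as^2 + bs + c. Substituting each data point gives a linear system:
  a - b + c = -6
  c = -3
  a + b + c = 6
Solving the system yields a = 3, b = 6, c = -3.
So h(s) = 3s² + 6s - 3.
Check: h(1) = 6. ✓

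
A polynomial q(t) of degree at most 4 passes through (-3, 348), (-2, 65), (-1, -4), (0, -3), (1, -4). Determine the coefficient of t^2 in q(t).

-4

Write q(t) = at^4 + bt^3 + ct^2 + dt + e. Substituting each data point gives a linear system:
  81a - 27b + 9c - 3d + e = 348
  16a - 8b + 4c - 2d + e = 65
  a - b + c - d + e = -4
  e = -3
  a + b + c + d + e = -4
Solving the system yields a = 3, b = -6, c = -4, d = 6, e = -3.
So q(t) = 3t^4 - 6t^3 - 4t^2 + 6t - 3.
The coefficient of t^2 is -4.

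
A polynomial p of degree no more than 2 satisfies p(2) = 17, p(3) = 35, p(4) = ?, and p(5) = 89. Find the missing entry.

On equispaced nodes a degree-2 polynomial has vanishing third forward difference, so
  - p(2) + 3·p(3) - 3·p(4) + p(5) = 0.
Substituting the known values and solving for p(4):
  -3·p(4) = -177
  p(4) = 59.

59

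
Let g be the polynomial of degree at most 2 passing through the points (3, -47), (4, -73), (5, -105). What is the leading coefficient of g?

-3

Write g(x) = ax^2 + bx + c. Substituting each data point gives a linear system:
  9a + 3b + c = -47
  16a + 4b + c = -73
  25a + 5b + c = -105
Solving the system yields a = -3, b = -5, c = -5.
So g(x) = -3x^2 - 5x - 5.
The leading coefficient is -3.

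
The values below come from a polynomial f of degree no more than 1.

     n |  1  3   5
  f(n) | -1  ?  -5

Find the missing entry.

On equispaced nodes a degree-1 polynomial has vanishing second forward difference, so
  f(1) - 2·f(3) + f(5) = 0.
Substituting the known values and solving for f(3):
  -2·f(3) = 6
  f(3) = -3.

-3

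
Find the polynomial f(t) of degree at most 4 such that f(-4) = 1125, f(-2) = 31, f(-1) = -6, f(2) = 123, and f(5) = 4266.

Write f(t) = at^4 + bt^3 + ct^2 + dt + e. Substituting each data point gives a linear system:
  256a - 64b + 16c - 4d + e = 1125
  16a - 8b + 4c - 2d + e = 31
  a - b + c - d + e = -6
  16a + 8b + 4c + 2d + e = 123
  625a + 125b + 25c + 5d + e = 4266
Solving the system yields a = 6, b = 5, c = -5, d = 3, e = 1.
So f(t) = 6t^4 + 5t^3 - 5t^2 + 3t + 1.
Check: f(-2) = 31. ✓

f(t) = 6t^4 + 5t^3 - 5t^2 + 3t + 1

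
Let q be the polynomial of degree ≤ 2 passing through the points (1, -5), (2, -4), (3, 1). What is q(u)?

Write q(u) = au^2 + bu + c. Substituting each data point gives a linear system:
  a + b + c = -5
  4a + 2b + c = -4
  9a + 3b + c = 1
Solving the system yields a = 2, b = -5, c = -2.
So q(u) = 2u² - 5u - 2.
Check: q(2) = -4. ✓

q(u) = 2u^2 - 5u - 2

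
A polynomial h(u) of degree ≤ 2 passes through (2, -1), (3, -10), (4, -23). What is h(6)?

-61

Using the Lagrange interpolation formula with nodes 2, 3, 4:
  L_0(u) = (u - 3)(u - 4) / 2
  L_1(u) = (u - 2)(u - 4) / -1
  L_2(u) = (u - 2)(u - 3) / 2
Then h(u) = -1·L_0(u) - 10·L_1(u) - 23·L_2(u).
Expanding and collecting terms gives h(u) = -2u^2 + u + 5.
Evaluating at u = 6: h(6) = -61.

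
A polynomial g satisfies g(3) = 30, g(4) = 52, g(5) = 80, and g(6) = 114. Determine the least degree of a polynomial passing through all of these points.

Forward differences of the values at x = 3, 4, 5, 6:
  g  : 30  52  80  114
  Δ  : 22  28  34
  Δ^2: 6  6
  Δ^3: 0
The second differences are constant (6) and nonzero, while all higher differences vanish, so the minimal degree is 2.

2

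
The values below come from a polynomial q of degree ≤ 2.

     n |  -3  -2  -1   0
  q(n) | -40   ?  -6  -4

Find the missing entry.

-18

On equispaced nodes a degree-2 polynomial has vanishing third forward difference, so
  - q(-3) + 3·q(-2) - 3·q(-1) + q(0) = 0.
Substituting the known values and solving for q(-2):
  3·q(-2) = -54
  q(-2) = -18.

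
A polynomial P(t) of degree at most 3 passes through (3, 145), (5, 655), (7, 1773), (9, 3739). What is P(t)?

P(t) = 5t^3 + t^2 + 2t - 5

Write P(t) = at^3 + bt^2 + ct + d. Substituting each data point gives a linear system:
  27a + 9b + 3c + d = 145
  125a + 25b + 5c + d = 655
  343a + 49b + 7c + d = 1773
  729a + 81b + 9c + d = 3739
Solving the system yields a = 5, b = 1, c = 2, d = -5.
So P(t) = 5t³ + t² + 2t - 5.
Check: P(5) = 655. ✓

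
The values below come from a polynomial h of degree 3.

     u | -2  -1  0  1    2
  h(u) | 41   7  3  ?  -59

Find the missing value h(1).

The 4 known points determine the degree-3 polynomial uniquely.
Write h(u) = au^3 + bu^2 + cu + d. Substituting each data point gives a linear system:
  -8a + 4b - 2c + d = 41
  -a + b - c + d = 7
  d = 3
  8a + 4b + 2c + d = -59
Solving the system yields a = -6, b = -3, c = -1, d = 3.
So h(u) = -6u³ - 3u² - u + 3.
Then h(1) = -7.

-7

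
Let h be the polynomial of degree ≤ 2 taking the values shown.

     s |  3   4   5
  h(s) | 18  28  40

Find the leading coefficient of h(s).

1

Write h(s) = as^2 + bs + c. Substituting each data point gives a linear system:
  9a + 3b + c = 18
  16a + 4b + c = 28
  25a + 5b + c = 40
Solving the system yields a = 1, b = 3, c = 0.
So h(s) = s^2 + 3s.
The leading coefficient is 1.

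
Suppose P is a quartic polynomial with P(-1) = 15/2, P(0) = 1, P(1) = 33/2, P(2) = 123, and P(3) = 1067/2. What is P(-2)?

111

Using the Lagrange interpolation formula with nodes -1, 0, 1, 2, 3:
  L_0(s) = s(s - 1)(s - 2)(s - 3) / 24
  L_1(s) = (s + 1)(s - 1)(s - 2)(s - 3) / -6
  L_2(s) = (s + 1)s(s - 2)(s - 3) / 4
  L_3(s) = (s + 1)s(s - 1)(s - 3) / -6
  L_4(s) = (s + 1)s(s - 1)(s - 2) / 24
Then P(s) = 15/2·L_0(s) + 1·L_1(s) + 33/2·L_2(s) + 123·L_3(s) + 1067/2·L_4(s).
Expanding and collecting terms gives P(s) = 6s⁴ - (1/2)s³ + 5s² + 5s + 1.
Evaluating at s = -2: P(-2) = 111.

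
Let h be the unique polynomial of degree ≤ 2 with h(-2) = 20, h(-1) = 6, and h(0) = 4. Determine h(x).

h(x) = 6x^2 + 4x + 4

Using the Lagrange interpolation formula with nodes -2, -1, 0:
  L_0(x) = (x + 1)x / 2
  L_1(x) = (x + 2)x / -1
  L_2(x) = (x + 2)(x + 1) / 2
Then h(x) = 20·L_0(x) + 6·L_1(x) + 4·L_2(x).
Expanding and collecting terms gives h(x) = 6x^2 + 4x + 4.
Check: h(-1) = 6. ✓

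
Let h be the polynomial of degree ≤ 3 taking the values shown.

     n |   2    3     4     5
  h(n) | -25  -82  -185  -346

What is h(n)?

Write h(n) = an^3 + bn^2 + cn + d. Substituting each data point gives a linear system:
  8a + 4b + 2c + d = -25
  27a + 9b + 3c + d = -82
  64a + 16b + 4c + d = -185
  125a + 25b + 5c + d = -346
Solving the system yields a = -2, b = -5, c = 6, d = -1.
So h(n) = -2n^3 - 5n^2 + 6n - 1.
Check: h(4) = -185. ✓

h(n) = -2n^3 - 5n^2 + 6n - 1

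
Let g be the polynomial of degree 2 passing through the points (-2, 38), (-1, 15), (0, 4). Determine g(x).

g(x) = 6x^2 - 5x + 4

Write g(x) = ax^2 + bx + c. Substituting each data point gives a linear system:
  4a - 2b + c = 38
  a - b + c = 15
  c = 4
Solving the system yields a = 6, b = -5, c = 4.
So g(x) = 6x² - 5x + 4.
Check: g(-1) = 15. ✓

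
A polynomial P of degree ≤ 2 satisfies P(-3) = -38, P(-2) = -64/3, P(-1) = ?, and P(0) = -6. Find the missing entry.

The 3 known points determine the degree-2 polynomial uniquely.
Write P(x) = ax^2 + bx + c. Substituting each data point gives a linear system:
  9a - 3b + c = -38
  4a - 2b + c = -64/3
  c = -6
Solving the system yields a = -3, b = 5/3, c = -6.
So P(x) = -3x^2 + (5/3)x - 6.
Then P(-1) = -32/3.

-32/3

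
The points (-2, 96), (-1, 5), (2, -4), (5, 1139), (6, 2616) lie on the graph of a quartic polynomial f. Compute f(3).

Using the Lagrange interpolation formula with nodes -2, -1, 2, 5, 6:
  L_0(t) = (t + 1)(t - 2)(t - 5)(t - 6) / 224
  L_1(t) = (t + 2)(t - 2)(t - 5)(t - 6) / -126
  L_2(t) = (t + 2)(t + 1)(t - 5)(t - 6) / 144
  L_3(t) = (t + 2)(t + 1)(t - 2)(t - 6) / -126
  L_4(t) = (t + 2)(t + 1)(t - 2)(t - 5) / 224
Then f(t) = 96·L_0(t) + 5·L_1(t) - 4·L_2(t) + 1139·L_3(t) + 2616·L_4(t).
Expanding and collecting terms gives f(t) = 3t^4 - 6t^3 + t^2 - t - 6.
Evaluating at t = 3: f(3) = 81.

81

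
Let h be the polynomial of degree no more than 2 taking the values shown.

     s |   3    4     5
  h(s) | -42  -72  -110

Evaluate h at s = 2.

-20

Forward differences of the values at s = 3, 4, 5:
  h  : -42  -72  -110
  Δ  : -30  -38
  Δ^2: -8
The second differences are constant, confirming degree 2.
Interpolating (Newton forward form) and evaluating at s = 2 gives h(2) = -20.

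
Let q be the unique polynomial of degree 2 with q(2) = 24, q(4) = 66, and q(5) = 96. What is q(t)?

Using the Lagrange interpolation formula with nodes 2, 4, 5:
  L_0(t) = (t - 4)(t - 5) / 6
  L_1(t) = (t - 2)(t - 5) / -2
  L_2(t) = (t - 2)(t - 4) / 3
Then q(t) = 24·L_0(t) + 66·L_1(t) + 96·L_2(t).
Expanding and collecting terms gives q(t) = 3t^2 + 3t + 6.
Check: q(4) = 66. ✓

q(t) = 3t^2 + 3t + 6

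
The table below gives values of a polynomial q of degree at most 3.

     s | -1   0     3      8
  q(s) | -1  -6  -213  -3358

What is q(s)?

q(s) = -6s^3 - 4s^2 - 3s - 6

Write q(s) = as^3 + bs^2 + cs + d. Substituting each data point gives a linear system:
  -a + b - c + d = -1
  d = -6
  27a + 9b + 3c + d = -213
  512a + 64b + 8c + d = -3358
Solving the system yields a = -6, b = -4, c = -3, d = -6.
So q(s) = -6s³ - 4s² - 3s - 6.
Check: q(-1) = -1. ✓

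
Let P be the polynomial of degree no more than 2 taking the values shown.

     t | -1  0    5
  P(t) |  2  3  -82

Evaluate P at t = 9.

Write P(t) = at^2 + bt + c. Substituting each data point gives a linear system:
  a - b + c = 2
  c = 3
  25a + 5b + c = -82
Solving the system yields a = -3, b = -2, c = 3.
So P(t) = -3t² - 2t + 3.
Then P(9) = -258.

-258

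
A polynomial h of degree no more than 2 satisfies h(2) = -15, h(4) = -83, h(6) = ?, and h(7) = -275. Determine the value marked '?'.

The 3 known points determine the degree-2 polynomial uniquely.
Write h(x) = ax^2 + bx + c. Substituting each data point gives a linear system:
  4a + 2b + c = -15
  16a + 4b + c = -83
  49a + 7b + c = -275
Solving the system yields a = -6, b = 2, c = 5.
So h(x) = -6x^2 + 2x + 5.
Then h(6) = -199.

-199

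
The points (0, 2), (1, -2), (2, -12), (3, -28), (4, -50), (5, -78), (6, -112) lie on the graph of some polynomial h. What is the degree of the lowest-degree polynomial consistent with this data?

Forward differences of the values at n = 0, 1, 2, 3, 4, 5, 6:
  h  : 2  -2  -12  -28  -50  -78  -112
  Δ  : -4  -10  -16  -22  -28  -34
  Δ^2: -6  -6  -6  -6  -6
  Δ^3: 0  0  0  0
  Δ^4: 0  0  0
  Δ^5: 0  0
  Δ^6: 0
The second differences are constant (-6) and nonzero, while all higher differences vanish, so the minimal degree is 2.

2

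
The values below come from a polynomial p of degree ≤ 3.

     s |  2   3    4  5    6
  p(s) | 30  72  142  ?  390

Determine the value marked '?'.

246

On equispaced nodes a degree-3 polynomial has vanishing fourth forward difference, so
  p(2) - 4·p(3) + 6·p(4) - 4·p(5) + p(6) = 0.
Substituting the known values and solving for p(5):
  -4·p(5) = -984
  p(5) = 246.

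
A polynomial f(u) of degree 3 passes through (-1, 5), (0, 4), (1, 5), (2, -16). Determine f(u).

Using the Lagrange interpolation formula with nodes -1, 0, 1, 2:
  L_0(u) = u(u - 1)(u - 2) / -6
  L_1(u) = (u + 1)(u - 1)(u - 2) / 2
  L_2(u) = (u + 1)u(u - 2) / -2
  L_3(u) = (u + 1)u(u - 1) / 6
Then f(u) = 5·L_0(u) + 4·L_1(u) + 5·L_2(u) - 16·L_3(u).
Expanding and collecting terms gives f(u) = -4u^3 + u^2 + 4u + 4.
Check: f(1) = 5. ✓

f(u) = -4u^3 + u^2 + 4u + 4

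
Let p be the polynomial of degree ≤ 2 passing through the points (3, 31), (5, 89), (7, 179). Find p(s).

Write p(s) = as^2 + bs + c. Substituting each data point gives a linear system:
  9a + 3b + c = 31
  25a + 5b + c = 89
  49a + 7b + c = 179
Solving the system yields a = 4, b = -3, c = 4.
So p(s) = 4s^2 - 3s + 4.
Check: p(3) = 31. ✓

p(s) = 4s^2 - 3s + 4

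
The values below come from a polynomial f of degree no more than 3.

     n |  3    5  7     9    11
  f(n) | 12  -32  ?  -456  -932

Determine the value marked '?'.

-172

On equispaced nodes a degree-3 polynomial has vanishing fourth forward difference, so
  f(3) - 4·f(5) + 6·f(7) - 4·f(9) + f(11) = 0.
Substituting the known values and solving for f(7):
  6·f(7) = -1032
  f(7) = -172.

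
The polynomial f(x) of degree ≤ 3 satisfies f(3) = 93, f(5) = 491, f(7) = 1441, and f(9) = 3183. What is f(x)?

f(x) = 5x^3 - 6x^2 + 2x + 6

Write f(x) = ax^3 + bx^2 + cx + d. Substituting each data point gives a linear system:
  27a + 9b + 3c + d = 93
  125a + 25b + 5c + d = 491
  343a + 49b + 7c + d = 1441
  729a + 81b + 9c + d = 3183
Solving the system yields a = 5, b = -6, c = 2, d = 6.
So f(x) = 5x^3 - 6x^2 + 2x + 6.
Check: f(5) = 491. ✓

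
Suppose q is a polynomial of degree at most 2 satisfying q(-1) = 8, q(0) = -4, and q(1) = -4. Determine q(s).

q(s) = 6s^2 - 6s - 4

Write q(s) = as^2 + bs + c. Substituting each data point gives a linear system:
  a - b + c = 8
  c = -4
  a + b + c = -4
Solving the system yields a = 6, b = -6, c = -4.
So q(s) = 6s^2 - 6s - 4.
Check: q(-1) = 8. ✓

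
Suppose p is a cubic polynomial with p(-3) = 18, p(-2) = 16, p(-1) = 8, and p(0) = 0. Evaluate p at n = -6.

-72

Forward differences of the values at n = -3, -2, -1, 0:
  p  : 18  16  8  0
  Δ  : -2  -8  -8
  Δ^2: -6  0
  Δ^3: 6
The third differences are constant, confirming degree 3.
Interpolating (Newton forward form) and evaluating at n = -6 gives p(-6) = -72.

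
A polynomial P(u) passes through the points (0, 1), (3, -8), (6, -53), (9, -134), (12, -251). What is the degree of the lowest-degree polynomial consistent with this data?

Forward differences of the values at u = 0, 3, 6, 9, 12:
  P  : 1  -8  -53  -134  -251
  Δ  : -9  -45  -81  -117
  Δ^2: -36  -36  -36
  Δ^3: 0  0
  Δ^4: 0
The second differences are constant (-36) and nonzero, while all higher differences vanish, so the minimal degree is 2.

2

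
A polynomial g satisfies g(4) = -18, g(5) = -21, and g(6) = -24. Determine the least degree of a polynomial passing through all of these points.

Forward differences of the values at s = 4, 5, 6:
  g  : -18  -21  -24
  Δ  : -3  -3
  Δ^2: 0
The first differences are constant (-3) and nonzero, while all higher differences vanish, so the minimal degree is 1.

1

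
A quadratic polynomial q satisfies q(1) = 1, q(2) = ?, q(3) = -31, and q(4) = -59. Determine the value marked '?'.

The 3 known points determine the degree-2 polynomial uniquely.
Write q(x) = ax^2 + bx + c. Substituting each data point gives a linear system:
  a + b + c = 1
  9a + 3b + c = -31
  16a + 4b + c = -59
Solving the system yields a = -4, b = 0, c = 5.
So q(x) = -4x² + 5.
Then q(2) = -11.

-11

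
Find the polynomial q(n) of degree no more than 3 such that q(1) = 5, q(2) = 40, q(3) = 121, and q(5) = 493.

q(n) = 3n^3 + 5n^2 - n - 2

Write q(n) = an^3 + bn^2 + cn + d. Substituting each data point gives a linear system:
  a + b + c + d = 5
  8a + 4b + 2c + d = 40
  27a + 9b + 3c + d = 121
  125a + 25b + 5c + d = 493
Solving the system yields a = 3, b = 5, c = -1, d = -2.
So q(n) = 3n^3 + 5n^2 - n - 2.
Check: q(1) = 5. ✓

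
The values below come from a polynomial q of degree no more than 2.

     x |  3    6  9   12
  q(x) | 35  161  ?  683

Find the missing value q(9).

377

The 3 known points determine the degree-2 polynomial uniquely.
Write q(x) = ax^2 + bx + c. Substituting each data point gives a linear system:
  9a + 3b + c = 35
  36a + 6b + c = 161
  144a + 12b + c = 683
Solving the system yields a = 5, b = -3, c = -1.
So q(x) = 5x^2 - 3x - 1.
Then q(9) = 377.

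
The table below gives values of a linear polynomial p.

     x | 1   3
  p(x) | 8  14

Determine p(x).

p(x) = 3x + 5

Using the Lagrange interpolation formula with nodes 1, 3:
  L_0(x) = (x - 3) / -2
  L_1(x) = (x - 1) / 2
Then p(x) = 8·L_0(x) + 14·L_1(x).
Expanding and collecting terms gives p(x) = 3x + 5.
Check: p(3) = 14. ✓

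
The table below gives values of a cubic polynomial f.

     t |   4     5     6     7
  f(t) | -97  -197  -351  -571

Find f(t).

Using the Lagrange interpolation formula with nodes 4, 5, 6, 7:
  L_0(t) = (t - 5)(t - 6)(t - 7) / -6
  L_1(t) = (t - 4)(t - 6)(t - 7) / 2
  L_2(t) = (t - 4)(t - 5)(t - 7) / -2
  L_3(t) = (t - 4)(t - 5)(t - 6) / 6
Then f(t) = -97·L_0(t) - 197·L_1(t) - 351·L_2(t) - 571·L_3(t).
Expanding and collecting terms gives f(t) = -2t³ + 3t² - 5t + 3.
Check: f(6) = -351. ✓

f(t) = -2t^3 + 3t^2 - 5t + 3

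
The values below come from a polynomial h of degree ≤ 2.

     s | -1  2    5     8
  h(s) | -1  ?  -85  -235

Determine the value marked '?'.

-7

The 3 known points determine the degree-2 polynomial uniquely.
Write h(s) = as^2 + bs + c. Substituting each data point gives a linear system:
  a - b + c = -1
  25a + 5b + c = -85
  64a + 8b + c = -235
Solving the system yields a = -4, b = 2, c = 5.
So h(s) = -4s² + 2s + 5.
Then h(2) = -7.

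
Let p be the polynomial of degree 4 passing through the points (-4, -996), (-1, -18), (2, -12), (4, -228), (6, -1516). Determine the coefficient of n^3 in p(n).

6

Write p(n) = an^4 + bn^3 + cn^2 + dn + e. Substituting each data point gives a linear system:
  256a - 64b + 16c - 4d + e = -996
  a - b + c - d + e = -18
  16a + 8b + 4c + 2d + e = -12
  256a + 64b + 16c + 4d + e = -228
  1296a + 216b + 36c + 6d + e = -1516
Solving the system yields a = -2, b = 6, c = -6, d = 0, e = -4.
So p(n) = -2n^4 + 6n^3 - 6n^2 - 4.
The coefficient of n^3 is 6.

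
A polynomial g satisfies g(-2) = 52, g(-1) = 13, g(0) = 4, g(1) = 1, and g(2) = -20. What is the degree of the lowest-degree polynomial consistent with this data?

Forward differences of the values at n = -2, -1, 0, 1, 2:
  g  : 52  13  4  1  -20
  Δ  : -39  -9  -3  -21
  Δ^2: 30  6  -18
  Δ^3: -24  -24
  Δ^4: 0
The third differences are constant (-24) and nonzero, while all higher differences vanish, so the minimal degree is 3.

3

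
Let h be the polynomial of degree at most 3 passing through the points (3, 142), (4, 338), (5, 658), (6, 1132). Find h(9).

3778

Write h(u) = au^3 + bu^2 + cu + d. Substituting each data point gives a linear system:
  27a + 9b + 3c + d = 142
  64a + 16b + 4c + d = 338
  125a + 25b + 5c + d = 658
  216a + 36b + 6c + d = 1132
Solving the system yields a = 5, b = 2, c = -3, d = -2.
So h(u) = 5u^3 + 2u^2 - 3u - 2.
Then h(9) = 3778.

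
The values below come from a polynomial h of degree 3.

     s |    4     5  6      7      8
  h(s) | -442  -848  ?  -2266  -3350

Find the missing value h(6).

The 4 known points determine the degree-3 polynomial uniquely.
Write h(s) = as^3 + bs^2 + cs + d. Substituting each data point gives a linear system:
  64a + 16b + 4c + d = -442
  125a + 25b + 5c + d = -848
  343a + 49b + 7c + d = -2266
  512a + 64b + 8c + d = -3350
Solving the system yields a = -6, b = -5, c = 5, d = 2.
So h(s) = -6s^3 - 5s^2 + 5s + 2.
Then h(6) = -1444.

-1444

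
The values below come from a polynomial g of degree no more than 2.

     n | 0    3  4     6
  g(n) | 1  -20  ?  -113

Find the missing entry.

-43

The 3 known points determine the degree-2 polynomial uniquely.
Write g(n) = an^2 + bn + c. Substituting each data point gives a linear system:
  c = 1
  9a + 3b + c = -20
  36a + 6b + c = -113
Solving the system yields a = -4, b = 5, c = 1.
So g(n) = -4n^2 + 5n + 1.
Then g(4) = -43.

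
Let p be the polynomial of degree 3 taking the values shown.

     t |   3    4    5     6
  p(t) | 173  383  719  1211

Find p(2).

Forward differences of the values at t = 3, 4, 5, 6:
  p  : 173  383  719  1211
  Δ  : 210  336  492
  Δ^2: 126  156
  Δ^3: 30
The third differences are constant, confirming degree 3.
Interpolating (Newton forward form) and evaluating at t = 2 gives p(2) = 59.

59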